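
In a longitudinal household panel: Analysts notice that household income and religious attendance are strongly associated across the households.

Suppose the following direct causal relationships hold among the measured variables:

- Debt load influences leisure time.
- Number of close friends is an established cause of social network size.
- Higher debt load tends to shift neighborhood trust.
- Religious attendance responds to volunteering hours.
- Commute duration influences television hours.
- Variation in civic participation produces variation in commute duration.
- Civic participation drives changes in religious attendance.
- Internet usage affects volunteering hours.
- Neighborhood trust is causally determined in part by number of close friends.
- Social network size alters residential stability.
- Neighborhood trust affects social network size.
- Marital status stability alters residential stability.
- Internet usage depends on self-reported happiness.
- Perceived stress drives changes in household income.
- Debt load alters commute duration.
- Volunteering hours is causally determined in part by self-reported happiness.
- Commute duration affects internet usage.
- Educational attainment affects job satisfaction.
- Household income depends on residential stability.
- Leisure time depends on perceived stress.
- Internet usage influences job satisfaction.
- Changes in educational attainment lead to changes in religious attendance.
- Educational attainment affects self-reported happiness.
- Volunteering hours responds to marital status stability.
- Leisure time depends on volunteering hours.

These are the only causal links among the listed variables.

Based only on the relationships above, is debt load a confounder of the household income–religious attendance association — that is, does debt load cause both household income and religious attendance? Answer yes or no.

yes

Debt load has a causal path to household income (debt load → neighborhood trust → social network size → residential stability → household income) and to religious attendance (debt load → commute duration → internet usage → volunteering hours → religious attendance), so it is a common cause of both — a confounder.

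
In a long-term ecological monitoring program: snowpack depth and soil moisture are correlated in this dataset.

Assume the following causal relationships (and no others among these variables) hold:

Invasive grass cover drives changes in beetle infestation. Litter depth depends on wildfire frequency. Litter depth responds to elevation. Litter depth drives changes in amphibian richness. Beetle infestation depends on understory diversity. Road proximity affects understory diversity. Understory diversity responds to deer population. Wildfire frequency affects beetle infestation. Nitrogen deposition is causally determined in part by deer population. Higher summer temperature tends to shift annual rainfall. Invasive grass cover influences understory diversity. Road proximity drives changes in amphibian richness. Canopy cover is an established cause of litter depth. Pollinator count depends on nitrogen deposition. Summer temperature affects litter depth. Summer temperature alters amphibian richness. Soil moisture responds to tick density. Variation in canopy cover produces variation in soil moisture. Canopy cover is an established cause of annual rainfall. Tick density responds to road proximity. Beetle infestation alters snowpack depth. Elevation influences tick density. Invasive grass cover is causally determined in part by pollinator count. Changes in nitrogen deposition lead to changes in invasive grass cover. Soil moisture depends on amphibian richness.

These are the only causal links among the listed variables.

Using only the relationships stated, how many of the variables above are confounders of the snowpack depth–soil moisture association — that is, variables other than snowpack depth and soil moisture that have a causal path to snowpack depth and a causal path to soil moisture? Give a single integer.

The common causes are: road proximity (to snowpack depth via road proximity → understory diversity → beetle infestation → snowpack depth; to soil moisture via road proximity → amphibian richness → soil moisture); wildfire frequency (to snowpack depth via wildfire frequency → beetle infestation → snowpack depth; to soil moisture via wildfire frequency → litter depth → amphibian richness → soil moisture).
Every other variable lacks a causal path to at least one of snowpack depth and soil moisture.

2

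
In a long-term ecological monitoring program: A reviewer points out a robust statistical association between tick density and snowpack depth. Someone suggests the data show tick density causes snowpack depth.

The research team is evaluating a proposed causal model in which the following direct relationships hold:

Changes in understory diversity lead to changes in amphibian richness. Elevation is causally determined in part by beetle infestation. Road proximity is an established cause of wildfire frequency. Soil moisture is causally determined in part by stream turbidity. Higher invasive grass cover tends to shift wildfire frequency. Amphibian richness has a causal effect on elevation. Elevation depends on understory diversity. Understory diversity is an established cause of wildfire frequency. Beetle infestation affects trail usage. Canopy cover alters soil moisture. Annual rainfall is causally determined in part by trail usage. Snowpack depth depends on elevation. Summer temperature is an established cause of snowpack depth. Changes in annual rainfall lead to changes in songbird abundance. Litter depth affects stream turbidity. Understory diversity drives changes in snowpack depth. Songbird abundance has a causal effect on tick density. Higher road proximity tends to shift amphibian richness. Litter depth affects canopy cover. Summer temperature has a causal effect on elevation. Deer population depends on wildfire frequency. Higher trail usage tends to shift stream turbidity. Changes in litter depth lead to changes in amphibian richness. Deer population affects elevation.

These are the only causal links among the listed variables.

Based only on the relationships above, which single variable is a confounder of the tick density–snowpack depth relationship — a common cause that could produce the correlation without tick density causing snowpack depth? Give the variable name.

Beetle infestation has a causal path to tick density (beetle infestation → trail usage → annual rainfall → songbird abundance → tick density) and a separate causal path to snowpack depth (beetle infestation → elevation → snowpack depth), so it is a common cause of both.
No stated relationship gives tick density a causal route to snowpack depth, so the correlation is explained by the shared upstream cause rather than a direct effect.

beetle infestation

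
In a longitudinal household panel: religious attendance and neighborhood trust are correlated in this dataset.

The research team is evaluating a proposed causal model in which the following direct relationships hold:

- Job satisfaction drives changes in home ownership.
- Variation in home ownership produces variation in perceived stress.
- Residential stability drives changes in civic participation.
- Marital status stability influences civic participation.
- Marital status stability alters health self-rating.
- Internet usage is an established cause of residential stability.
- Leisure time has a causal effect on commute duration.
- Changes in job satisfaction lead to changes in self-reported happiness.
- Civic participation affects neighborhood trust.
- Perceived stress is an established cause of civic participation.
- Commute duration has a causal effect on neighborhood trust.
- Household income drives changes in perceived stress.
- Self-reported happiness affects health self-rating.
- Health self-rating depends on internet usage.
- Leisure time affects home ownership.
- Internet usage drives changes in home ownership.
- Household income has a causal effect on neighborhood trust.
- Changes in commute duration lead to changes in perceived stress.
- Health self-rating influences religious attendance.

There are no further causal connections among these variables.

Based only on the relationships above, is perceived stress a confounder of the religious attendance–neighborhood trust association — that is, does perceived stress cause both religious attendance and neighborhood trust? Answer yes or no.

Perceived stress has no stated causal path to religious attendance. A confounder must cause both variables, so perceived stress does not qualify.

no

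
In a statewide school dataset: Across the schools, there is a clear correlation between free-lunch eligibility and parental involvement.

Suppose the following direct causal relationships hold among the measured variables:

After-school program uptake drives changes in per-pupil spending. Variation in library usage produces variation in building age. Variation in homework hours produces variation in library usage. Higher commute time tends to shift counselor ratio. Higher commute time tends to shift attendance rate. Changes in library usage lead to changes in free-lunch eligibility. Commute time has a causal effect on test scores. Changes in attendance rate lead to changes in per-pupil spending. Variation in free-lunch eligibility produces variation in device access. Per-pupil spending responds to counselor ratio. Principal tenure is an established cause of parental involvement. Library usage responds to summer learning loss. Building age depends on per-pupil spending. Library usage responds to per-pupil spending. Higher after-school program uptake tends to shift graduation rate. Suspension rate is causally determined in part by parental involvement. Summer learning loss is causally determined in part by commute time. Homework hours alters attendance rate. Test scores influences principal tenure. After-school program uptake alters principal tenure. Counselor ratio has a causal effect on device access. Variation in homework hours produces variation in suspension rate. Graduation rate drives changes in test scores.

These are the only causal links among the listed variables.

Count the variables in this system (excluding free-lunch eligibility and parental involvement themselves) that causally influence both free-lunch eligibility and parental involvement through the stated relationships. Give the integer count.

2

The common causes are: after-school program uptake (to free-lunch eligibility via after-school program uptake → per-pupil spending → library usage → free-lunch eligibility; to parental involvement via after-school program uptake → principal tenure → parental involvement); commute time (to free-lunch eligibility via commute time → summer learning loss → library usage → free-lunch eligibility; to parental involvement via commute time → test scores → principal tenure → parental involvement).
Every other variable lacks a causal path to at least one of free-lunch eligibility and parental involvement.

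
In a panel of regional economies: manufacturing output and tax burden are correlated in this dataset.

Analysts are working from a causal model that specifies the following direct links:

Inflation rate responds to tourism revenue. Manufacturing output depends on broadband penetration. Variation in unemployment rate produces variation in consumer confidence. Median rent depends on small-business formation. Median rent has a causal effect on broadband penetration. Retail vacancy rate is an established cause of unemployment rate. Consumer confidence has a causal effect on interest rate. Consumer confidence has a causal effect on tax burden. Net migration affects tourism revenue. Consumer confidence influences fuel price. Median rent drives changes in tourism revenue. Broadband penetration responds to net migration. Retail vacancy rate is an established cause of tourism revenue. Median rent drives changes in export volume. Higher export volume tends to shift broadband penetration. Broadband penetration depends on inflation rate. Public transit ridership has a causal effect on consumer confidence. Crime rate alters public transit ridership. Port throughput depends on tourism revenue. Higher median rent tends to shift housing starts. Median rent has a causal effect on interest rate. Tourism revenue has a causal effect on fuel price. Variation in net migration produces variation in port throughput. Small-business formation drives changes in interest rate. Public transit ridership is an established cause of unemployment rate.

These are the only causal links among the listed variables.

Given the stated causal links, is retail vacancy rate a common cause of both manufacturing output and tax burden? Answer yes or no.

yes

Retail vacancy rate has a causal path to manufacturing output (retail vacancy rate → tourism revenue → inflation rate → broadband penetration → manufacturing output) and to tax burden (retail vacancy rate → unemployment rate → consumer confidence → tax burden), so it is a common cause of both — a confounder.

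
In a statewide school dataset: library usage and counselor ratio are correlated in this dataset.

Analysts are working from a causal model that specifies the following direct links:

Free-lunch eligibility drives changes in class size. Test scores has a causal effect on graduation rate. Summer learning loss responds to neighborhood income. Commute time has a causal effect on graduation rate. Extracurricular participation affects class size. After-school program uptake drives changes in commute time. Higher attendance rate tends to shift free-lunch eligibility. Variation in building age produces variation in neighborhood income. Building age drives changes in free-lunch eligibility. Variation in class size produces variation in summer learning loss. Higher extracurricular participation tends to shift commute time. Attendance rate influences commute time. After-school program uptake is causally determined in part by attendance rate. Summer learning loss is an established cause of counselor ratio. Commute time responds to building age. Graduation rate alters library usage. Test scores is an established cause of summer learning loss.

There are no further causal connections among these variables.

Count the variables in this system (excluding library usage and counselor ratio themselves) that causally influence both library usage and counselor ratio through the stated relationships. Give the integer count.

4

The common causes are: attendance rate (to library usage via attendance rate → commute time → graduation rate → library usage; to counselor ratio via attendance rate → free-lunch eligibility → class size → summer learning loss → counselor ratio); building age (to library usage via building age → commute time → graduation rate → library usage; to counselor ratio via building age → neighborhood income → summer learning loss → counselor ratio); extracurricular participation (to library usage via extracurricular participation → commute time → graduation rate → library usage; to counselor ratio via extracurricular participation → class size → summer learning loss → counselor ratio); test scores (to library usage via test scores → graduation rate → library usage; to counselor ratio via test scores → summer learning loss → counselor ratio).
Every other variable lacks a causal path to at least one of library usage and counselor ratio.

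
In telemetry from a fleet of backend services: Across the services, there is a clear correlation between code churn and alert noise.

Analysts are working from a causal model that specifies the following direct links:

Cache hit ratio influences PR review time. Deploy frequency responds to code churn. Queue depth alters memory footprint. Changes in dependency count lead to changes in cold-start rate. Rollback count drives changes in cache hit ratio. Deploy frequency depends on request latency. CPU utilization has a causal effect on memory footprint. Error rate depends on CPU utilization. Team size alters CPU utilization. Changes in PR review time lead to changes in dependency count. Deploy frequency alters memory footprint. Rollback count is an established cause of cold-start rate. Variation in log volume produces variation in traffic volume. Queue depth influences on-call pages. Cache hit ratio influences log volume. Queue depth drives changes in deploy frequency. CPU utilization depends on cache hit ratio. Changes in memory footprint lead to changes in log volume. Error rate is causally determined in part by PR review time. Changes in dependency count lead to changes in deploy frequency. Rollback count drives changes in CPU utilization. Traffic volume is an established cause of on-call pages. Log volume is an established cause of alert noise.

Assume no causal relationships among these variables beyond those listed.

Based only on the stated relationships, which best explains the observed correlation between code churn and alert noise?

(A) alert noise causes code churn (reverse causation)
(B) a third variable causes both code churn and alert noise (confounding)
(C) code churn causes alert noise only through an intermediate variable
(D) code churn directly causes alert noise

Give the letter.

Code churn reaches alert noise through code churn → deploy frequency → memory footprint → log volume → alert noise — an indirect causal chain with no direct code churn → alert noise link. No variable causes both code churn and alert noise, so confounding is ruled out; the effect is mediated.

C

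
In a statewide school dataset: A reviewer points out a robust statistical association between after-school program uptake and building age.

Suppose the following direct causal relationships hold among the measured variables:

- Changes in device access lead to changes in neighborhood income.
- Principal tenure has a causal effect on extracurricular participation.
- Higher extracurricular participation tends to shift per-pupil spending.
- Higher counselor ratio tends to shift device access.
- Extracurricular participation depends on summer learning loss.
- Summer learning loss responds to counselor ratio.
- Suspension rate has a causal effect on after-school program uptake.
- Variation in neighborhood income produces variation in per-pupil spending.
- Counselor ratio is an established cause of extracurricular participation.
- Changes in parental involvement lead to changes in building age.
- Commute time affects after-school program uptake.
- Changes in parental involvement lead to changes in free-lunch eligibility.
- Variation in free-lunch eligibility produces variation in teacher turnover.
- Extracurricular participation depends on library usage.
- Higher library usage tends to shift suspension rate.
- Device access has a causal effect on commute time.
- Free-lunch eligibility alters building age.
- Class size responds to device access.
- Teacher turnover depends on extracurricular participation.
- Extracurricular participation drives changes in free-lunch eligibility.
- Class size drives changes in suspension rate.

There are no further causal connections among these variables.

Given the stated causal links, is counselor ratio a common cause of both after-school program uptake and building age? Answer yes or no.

Counselor ratio has a causal path to after-school program uptake (counselor ratio → device access → commute time → after-school program uptake) and to building age (counselor ratio → extracurricular participation → free-lunch eligibility → building age), so it is a common cause of both — a confounder.

yes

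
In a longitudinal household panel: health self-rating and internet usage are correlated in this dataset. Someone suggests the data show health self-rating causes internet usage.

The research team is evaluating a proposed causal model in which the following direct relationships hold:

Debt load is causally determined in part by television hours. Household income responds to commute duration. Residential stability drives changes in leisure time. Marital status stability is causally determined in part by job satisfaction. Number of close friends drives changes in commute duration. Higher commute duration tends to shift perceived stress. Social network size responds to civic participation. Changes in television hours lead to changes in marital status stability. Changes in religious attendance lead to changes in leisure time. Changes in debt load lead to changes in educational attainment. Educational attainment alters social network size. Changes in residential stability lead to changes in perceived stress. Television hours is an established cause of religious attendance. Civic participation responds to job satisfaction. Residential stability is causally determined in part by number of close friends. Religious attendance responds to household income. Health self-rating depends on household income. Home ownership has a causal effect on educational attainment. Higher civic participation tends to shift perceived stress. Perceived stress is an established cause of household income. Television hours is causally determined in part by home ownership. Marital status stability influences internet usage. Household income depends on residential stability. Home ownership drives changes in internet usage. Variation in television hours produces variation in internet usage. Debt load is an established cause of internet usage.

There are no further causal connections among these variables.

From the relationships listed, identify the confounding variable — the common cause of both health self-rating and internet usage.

job satisfaction

Job satisfaction has a causal path to health self-rating (job satisfaction → civic participation → perceived stress → household income → health self-rating) and a separate causal path to internet usage (job satisfaction → marital status stability → internet usage), so it is a common cause of both.
No stated relationship gives health self-rating a causal route to internet usage, so the correlation is explained by the shared upstream cause rather than a direct effect.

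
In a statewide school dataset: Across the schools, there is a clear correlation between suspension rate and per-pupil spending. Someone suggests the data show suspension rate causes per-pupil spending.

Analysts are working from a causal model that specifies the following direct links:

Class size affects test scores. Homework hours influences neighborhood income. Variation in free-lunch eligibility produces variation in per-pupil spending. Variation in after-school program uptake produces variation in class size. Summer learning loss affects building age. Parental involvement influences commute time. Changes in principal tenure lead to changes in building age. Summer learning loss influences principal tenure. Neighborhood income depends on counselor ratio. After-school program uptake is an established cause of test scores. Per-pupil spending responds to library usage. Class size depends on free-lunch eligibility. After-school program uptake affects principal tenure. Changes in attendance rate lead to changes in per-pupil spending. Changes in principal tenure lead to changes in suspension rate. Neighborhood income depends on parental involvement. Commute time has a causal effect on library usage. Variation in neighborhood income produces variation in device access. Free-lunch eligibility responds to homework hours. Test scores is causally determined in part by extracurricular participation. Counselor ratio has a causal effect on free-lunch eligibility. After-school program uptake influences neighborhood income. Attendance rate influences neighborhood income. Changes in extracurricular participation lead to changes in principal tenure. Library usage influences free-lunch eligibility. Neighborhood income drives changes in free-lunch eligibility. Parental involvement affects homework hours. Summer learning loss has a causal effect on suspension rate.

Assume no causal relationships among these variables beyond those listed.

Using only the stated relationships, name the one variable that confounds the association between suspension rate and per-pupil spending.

After-school program uptake has a causal path to suspension rate (after-school program uptake → principal tenure → suspension rate) and a separate causal path to per-pupil spending (after-school program uptake → neighborhood income → free-lunch eligibility → per-pupil spending), so it is a common cause of both.
No stated relationship gives suspension rate a causal route to per-pupil spending, so the correlation is explained by the shared upstream cause rather than a direct effect.

after-school program uptake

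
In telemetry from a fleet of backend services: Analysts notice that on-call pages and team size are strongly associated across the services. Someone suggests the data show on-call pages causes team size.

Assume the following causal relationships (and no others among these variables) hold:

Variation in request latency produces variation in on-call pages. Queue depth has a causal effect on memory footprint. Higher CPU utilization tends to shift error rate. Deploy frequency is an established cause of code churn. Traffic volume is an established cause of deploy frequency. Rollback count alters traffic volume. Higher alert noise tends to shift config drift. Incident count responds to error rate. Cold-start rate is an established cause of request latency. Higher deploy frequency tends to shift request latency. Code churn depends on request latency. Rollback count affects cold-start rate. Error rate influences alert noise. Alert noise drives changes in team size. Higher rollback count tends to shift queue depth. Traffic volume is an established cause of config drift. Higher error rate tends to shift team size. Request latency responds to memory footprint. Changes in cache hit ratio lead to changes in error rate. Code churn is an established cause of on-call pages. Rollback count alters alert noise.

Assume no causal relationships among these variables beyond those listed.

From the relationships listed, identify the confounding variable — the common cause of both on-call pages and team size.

rollback count

Rollback count has a causal path to on-call pages (rollback count → cold-start rate → request latency → on-call pages) and a separate causal path to team size (rollback count → alert noise → team size), so it is a common cause of both.
No stated relationship gives on-call pages a causal route to team size, so the correlation is explained by the shared upstream cause rather than a direct effect.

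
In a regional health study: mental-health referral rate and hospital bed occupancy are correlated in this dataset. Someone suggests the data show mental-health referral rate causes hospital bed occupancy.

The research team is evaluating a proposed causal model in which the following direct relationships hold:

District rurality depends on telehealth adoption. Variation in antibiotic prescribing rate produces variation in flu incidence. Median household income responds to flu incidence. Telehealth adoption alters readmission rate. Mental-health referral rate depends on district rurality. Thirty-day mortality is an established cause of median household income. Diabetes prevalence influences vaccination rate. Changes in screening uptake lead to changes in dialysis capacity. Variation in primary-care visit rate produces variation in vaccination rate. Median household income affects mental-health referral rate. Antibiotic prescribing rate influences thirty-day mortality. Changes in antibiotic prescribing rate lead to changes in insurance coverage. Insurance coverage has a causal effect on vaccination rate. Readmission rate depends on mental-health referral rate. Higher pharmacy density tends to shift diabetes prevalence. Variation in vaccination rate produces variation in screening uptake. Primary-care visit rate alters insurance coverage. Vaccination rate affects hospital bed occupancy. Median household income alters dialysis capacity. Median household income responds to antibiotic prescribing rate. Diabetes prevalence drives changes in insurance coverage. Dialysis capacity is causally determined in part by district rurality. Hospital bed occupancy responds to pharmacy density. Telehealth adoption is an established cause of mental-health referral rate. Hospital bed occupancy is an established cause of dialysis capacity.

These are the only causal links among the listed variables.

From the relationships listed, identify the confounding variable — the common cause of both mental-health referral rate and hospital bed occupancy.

Antibiotic prescribing rate has a causal path to mental-health referral rate (antibiotic prescribing rate → median household income → mental-health referral rate) and a separate causal path to hospital bed occupancy (antibiotic prescribing rate → insurance coverage → vaccination rate → hospital bed occupancy), so it is a common cause of both.
No stated relationship gives mental-health referral rate a causal route to hospital bed occupancy, so the correlation is explained by the shared upstream cause rather than a direct effect.

antibiotic prescribing rate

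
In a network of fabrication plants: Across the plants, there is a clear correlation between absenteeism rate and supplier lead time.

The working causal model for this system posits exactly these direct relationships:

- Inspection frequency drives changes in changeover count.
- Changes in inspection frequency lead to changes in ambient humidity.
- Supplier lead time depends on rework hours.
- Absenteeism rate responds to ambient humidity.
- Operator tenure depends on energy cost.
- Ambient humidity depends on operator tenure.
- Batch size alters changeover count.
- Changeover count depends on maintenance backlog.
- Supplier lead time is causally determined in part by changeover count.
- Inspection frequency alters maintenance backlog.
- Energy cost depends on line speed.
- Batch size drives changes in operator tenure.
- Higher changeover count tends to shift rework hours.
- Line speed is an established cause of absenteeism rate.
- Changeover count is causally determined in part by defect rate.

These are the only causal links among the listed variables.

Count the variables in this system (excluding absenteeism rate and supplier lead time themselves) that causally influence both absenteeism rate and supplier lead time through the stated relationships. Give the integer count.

2

The common causes are: batch size (to absenteeism rate via batch size → operator tenure → ambient humidity → absenteeism rate; to supplier lead time via batch size → changeover count → supplier lead time); inspection frequency (to absenteeism rate via inspection frequency → ambient humidity → absenteeism rate; to supplier lead time via inspection frequency → changeover count → supplier lead time).
Every other variable lacks a causal path to at least one of absenteeism rate and supplier lead time.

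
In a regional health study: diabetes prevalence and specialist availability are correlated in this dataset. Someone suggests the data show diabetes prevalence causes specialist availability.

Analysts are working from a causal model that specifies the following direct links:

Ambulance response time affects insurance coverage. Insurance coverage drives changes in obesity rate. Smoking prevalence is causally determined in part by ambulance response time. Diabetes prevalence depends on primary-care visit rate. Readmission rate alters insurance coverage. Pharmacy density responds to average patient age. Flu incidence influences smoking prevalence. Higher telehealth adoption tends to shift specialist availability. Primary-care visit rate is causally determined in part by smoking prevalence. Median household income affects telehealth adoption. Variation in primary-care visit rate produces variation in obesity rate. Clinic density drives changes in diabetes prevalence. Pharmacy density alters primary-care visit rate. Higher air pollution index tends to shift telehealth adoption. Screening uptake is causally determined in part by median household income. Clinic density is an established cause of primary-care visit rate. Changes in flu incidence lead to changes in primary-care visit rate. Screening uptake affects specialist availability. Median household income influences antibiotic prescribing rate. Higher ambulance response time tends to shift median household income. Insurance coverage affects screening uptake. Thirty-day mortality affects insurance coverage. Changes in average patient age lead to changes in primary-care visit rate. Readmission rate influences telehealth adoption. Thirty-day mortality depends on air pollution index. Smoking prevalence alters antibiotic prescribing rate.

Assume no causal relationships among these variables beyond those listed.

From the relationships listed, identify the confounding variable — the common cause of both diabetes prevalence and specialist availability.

ambulance response time

Ambulance response time has a causal path to diabetes prevalence (ambulance response time → smoking prevalence → primary-care visit rate → diabetes prevalence) and a separate causal path to specialist availability (ambulance response time → insurance coverage → screening uptake → specialist availability), so it is a common cause of both.
No stated relationship gives diabetes prevalence a causal route to specialist availability, so the correlation is explained by the shared upstream cause rather than a direct effect.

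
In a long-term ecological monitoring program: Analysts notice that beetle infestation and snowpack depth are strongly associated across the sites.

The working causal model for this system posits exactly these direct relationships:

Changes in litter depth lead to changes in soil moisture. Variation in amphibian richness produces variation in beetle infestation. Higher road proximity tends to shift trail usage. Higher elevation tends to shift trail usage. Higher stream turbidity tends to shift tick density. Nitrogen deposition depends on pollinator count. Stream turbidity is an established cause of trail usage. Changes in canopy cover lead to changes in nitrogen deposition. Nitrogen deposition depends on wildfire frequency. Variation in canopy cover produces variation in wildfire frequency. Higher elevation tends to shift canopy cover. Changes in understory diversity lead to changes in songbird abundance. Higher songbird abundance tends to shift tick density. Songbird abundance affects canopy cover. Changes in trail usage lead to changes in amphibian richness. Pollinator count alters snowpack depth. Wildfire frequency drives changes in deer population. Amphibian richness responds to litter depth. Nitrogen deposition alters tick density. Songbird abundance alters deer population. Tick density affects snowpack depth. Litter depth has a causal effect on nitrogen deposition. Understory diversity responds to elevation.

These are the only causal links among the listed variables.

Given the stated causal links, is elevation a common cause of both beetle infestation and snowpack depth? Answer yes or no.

yes

Elevation has a causal path to beetle infestation (elevation → trail usage → amphibian richness → beetle infestation) and to snowpack depth (elevation → understory diversity → songbird abundance → tick density → snowpack depth), so it is a common cause of both — a confounder.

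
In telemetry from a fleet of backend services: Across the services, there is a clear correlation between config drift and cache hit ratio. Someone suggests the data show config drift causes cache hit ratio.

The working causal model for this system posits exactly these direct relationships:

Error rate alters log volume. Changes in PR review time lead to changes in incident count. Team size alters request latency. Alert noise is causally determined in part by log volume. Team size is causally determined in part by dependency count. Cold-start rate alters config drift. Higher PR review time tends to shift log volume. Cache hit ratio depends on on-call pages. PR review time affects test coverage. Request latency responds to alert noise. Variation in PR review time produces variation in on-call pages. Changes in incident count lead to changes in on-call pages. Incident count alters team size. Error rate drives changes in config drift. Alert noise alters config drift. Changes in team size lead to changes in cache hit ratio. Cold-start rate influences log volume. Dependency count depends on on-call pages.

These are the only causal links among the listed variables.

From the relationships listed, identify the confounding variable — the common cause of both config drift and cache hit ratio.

PR review time

PR review time has a causal path to config drift (PR review time → log volume → alert noise → config drift) and a separate causal path to cache hit ratio (PR review time → on-call pages → cache hit ratio), so it is a common cause of both.
No stated relationship gives config drift a causal route to cache hit ratio, so the correlation is explained by the shared upstream cause rather than a direct effect.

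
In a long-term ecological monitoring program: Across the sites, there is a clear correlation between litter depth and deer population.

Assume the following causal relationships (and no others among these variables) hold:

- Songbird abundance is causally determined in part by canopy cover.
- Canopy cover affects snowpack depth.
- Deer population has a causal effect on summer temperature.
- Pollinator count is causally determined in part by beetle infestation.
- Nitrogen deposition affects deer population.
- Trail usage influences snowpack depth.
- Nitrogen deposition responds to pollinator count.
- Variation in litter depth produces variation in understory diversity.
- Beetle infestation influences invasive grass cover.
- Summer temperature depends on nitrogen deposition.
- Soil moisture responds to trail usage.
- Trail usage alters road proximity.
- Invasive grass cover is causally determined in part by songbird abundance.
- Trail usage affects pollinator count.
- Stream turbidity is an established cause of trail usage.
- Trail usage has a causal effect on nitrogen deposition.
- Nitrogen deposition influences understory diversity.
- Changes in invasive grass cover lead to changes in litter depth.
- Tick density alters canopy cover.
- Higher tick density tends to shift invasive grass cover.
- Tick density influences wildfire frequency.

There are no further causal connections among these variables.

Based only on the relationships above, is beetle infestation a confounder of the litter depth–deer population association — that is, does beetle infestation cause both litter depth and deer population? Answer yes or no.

yes

Beetle infestation has a causal path to litter depth (beetle infestation → invasive grass cover → litter depth) and to deer population (beetle infestation → pollinator count → nitrogen deposition → deer population), so it is a common cause of both — a confounder.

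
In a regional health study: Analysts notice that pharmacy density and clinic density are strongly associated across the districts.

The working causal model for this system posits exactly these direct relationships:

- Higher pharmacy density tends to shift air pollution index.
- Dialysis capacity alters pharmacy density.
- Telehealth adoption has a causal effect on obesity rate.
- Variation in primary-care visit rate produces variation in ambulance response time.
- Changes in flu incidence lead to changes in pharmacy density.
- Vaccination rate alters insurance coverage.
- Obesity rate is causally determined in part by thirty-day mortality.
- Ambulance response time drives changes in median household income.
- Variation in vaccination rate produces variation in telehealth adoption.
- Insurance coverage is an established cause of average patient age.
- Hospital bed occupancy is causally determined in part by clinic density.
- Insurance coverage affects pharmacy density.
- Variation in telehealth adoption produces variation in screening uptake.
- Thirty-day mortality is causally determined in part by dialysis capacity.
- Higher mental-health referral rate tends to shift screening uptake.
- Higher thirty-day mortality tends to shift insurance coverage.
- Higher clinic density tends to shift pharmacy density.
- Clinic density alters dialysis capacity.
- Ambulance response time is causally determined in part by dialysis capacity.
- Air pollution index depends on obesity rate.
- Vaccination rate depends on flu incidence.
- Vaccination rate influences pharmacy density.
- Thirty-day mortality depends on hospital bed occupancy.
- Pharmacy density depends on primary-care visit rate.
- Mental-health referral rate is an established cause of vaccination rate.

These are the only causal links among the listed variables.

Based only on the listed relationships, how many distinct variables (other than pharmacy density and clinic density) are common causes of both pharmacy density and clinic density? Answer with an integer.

0

No listed variable has a causal path to both pharmacy density and clinic density, so there are no common causes.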